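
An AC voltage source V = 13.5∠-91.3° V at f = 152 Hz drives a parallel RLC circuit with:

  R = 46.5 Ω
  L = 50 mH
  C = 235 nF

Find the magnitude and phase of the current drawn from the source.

Step 1 — Angular frequency: ω = 2π·f = 2π·152 = 955 rad/s.
Step 2 — Component impedances:
  R: Z = R = 46.5 Ω
  L: Z = jωL = j·955·0.05 = 0 + j47.75 Ω
  C: Z = 1/(jωC) = -j/(ω·C) = 0 - j4456 Ω
Step 3 — Parallel combination: 1/Z_total = 1/R + 1/L + 1/C; Z_total = 24.12 + j23.23 Ω = 33.49∠43.9° Ω.
Step 4 — Source phasor: V = 13.5∠-91.3° V = -0.3063 - j13.5 V.
Step 5 — Ohm's law: I = V / Z_total = (-0.3063 - j13.5) / (24.12 + j23.23) = -0.2862 - j0.2839 A.
Step 6 — Convert to polar: |I| = 0.4031 A, ∠I = -135.2°.

I = 0.4031∠-135.2° A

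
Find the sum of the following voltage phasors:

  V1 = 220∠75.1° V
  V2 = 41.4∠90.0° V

Step 1 — Convert each phasor to rectangular form:
  V1 = 220·(cos(75.1°) + j·sin(75.1°)) = 56.57 + j212.6 V
  V2 = 41.4·(cos(90.0°) + j·sin(90.0°)) = 0 + j41.4 V
Step 2 — Sum components: V_total = 56.57 + j254 V.
Step 3 — Convert to polar: |V_total| = 260.2 V, ∠V_total = 77.4°.

V_total = 260.2∠77.4° V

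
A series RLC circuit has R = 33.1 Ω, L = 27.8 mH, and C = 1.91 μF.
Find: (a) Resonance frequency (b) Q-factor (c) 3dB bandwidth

Step 1 — Resonance condition Im(Z)=0 gives ω₀ = 1/√(LC).
Step 2 — ω₀ = 1/√(0.0278·1.91e-06) = 4340 rad/s.
Step 3 — f₀ = ω₀/(2π) = 690.7 Hz.
Step 4 — Series Q: Q = ω₀L/R = 4340·0.0278/33.1 = 3.645.
Step 5 — 3dB bandwidth: Δω = ω₀/Q = 1191 rad/s; BW = Δω/(2π) = 189.5 Hz.

(a) f₀ = 690.7 Hz  (b) Q = 3.645  (c) BW = 189.5 Hz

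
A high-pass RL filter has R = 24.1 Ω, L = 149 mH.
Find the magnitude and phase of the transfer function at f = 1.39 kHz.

Step 1 — Angular frequency: ω = 2π·1390 = 8734 rad/s.
Step 2 — Transfer function: H(jω) = jωL/(R + jωL).
Step 3 — Numerator jωL = j·1301; denominator R + jωL = 24.1 + j1301.
Step 4 — H = 0.9997 + j0.01851.
Step 5 — Magnitude: |H| = 0.9998 (-0.0 dB); phase: φ = 1.1°.

|H| = 0.9998 (-0.0 dB), φ = 1.1°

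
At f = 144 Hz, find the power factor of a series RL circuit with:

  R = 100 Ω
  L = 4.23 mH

Step 1 — Angular frequency: ω = 2π·f = 2π·144 = 904.8 rad/s.
Step 2 — Component impedances:
  R: Z = R = 100 Ω
  L: Z = jωL = j·904.8·0.00423 = 0 + j3.827 Ω
Step 3 — Series combination: Z_total = R + L = 100 + j3.827 Ω = 100.1∠2.2° Ω.
Step 4 — Power factor: PF = cos(φ) = Re(Z)/|Z| = 100/100.07 = 0.9993.
Step 5 — Type: Im(Z) = 3.827 ⇒ lagging (phase φ = 2.2°).

PF = 0.9993 (lagging, φ = 2.2°)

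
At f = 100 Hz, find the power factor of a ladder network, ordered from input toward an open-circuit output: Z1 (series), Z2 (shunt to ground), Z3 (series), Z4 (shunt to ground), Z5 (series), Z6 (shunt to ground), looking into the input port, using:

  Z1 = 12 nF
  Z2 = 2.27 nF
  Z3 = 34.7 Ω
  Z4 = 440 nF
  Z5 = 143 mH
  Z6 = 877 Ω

Step 1 — Angular frequency: ω = 2π·f = 2π·100 = 628.3 rad/s.
Step 2 — Component impedances:
  Z1: Z = 1/(jωC) = -j/(ω·C) = 0 - j1.326e+05 Ω
  Z2: Z = 1/(jωC) = -j/(ω·C) = 0 - j7.011e+05 Ω
  Z3: Z = R = 34.7 Ω
  Z4: Z = 1/(jωC) = -j/(ω·C) = 0 - j3617 Ω
  Z5: Z = jωL = j·628.3·0.143 = 0 + j89.85 Ω
  Z6: Z = R = 877 Ω
Step 3 — Ladder network (open output): work backward from the far end, alternating series and parallel combinations. Z_in = 902.9 - j1.328e+05 Ω = 1.328e+05∠-89.6° Ω.
Step 4 — Power factor: PF = cos(φ) = Re(Z)/|Z| = 902.94/1.3276e+05 = 0.006801.
Step 5 — Type: Im(Z) = -1.328e+05 ⇒ leading (phase φ = -89.6°).

PF = 0.006801 (leading, φ = -89.6°)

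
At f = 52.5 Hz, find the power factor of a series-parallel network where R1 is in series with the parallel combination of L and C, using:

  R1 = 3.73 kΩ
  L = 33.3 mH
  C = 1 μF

Step 1 — Angular frequency: ω = 2π·f = 2π·52.5 = 329.9 rad/s.
Step 2 — Component impedances:
  R1: Z = R = 3730 Ω
  L: Z = jωL = j·329.9·0.0333 = 0 + j10.98 Ω
  C: Z = 1/(jωC) = -j/(ω·C) = 0 - j3032 Ω
Step 3 — Parallel branch: L || C = 1/(1/L + 1/C) = 0 + j11.02 Ω.
Step 4 — Series with R1: Z_total = R1 + (L || C) = 3730 + j11.02 Ω = 3730∠0.2° Ω.
Step 5 — Power factor: PF = cos(φ) = Re(Z)/|Z| = 3730/3730 = 1.
Step 6 — Type: Im(Z) = 11.02 ⇒ lagging (phase φ = 0.2°).

PF = 1 (lagging, φ = 0.2°)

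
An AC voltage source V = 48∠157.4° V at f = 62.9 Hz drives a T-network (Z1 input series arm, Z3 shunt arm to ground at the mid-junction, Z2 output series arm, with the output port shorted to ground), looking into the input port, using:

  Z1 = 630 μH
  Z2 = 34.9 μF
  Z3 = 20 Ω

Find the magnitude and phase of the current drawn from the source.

Step 1 — Angular frequency: ω = 2π·f = 2π·62.9 = 395.2 rad/s.
Step 2 — Component impedances:
  Z1: Z = jωL = j·395.2·0.00063 = 0 + j0.249 Ω
  Z2: Z = 1/(jωC) = -j/(ω·C) = 0 - j72.5 Ω
  Z3: Z = R = 20 Ω
Step 3 — With the output port shorted to ground, the output series arm Z2 runs from the junction to ground; the shunt arm Z3 also runs from the junction to ground. They appear in parallel: Z3 || Z2 = 18.59 - j5.127 Ω.
Step 4 — Series with input arm Z1: Z_in = Z1 + (Z3 || Z2) = 18.59 - j4.878 Ω = 19.22∠-14.7° Ω.
Step 5 — Source phasor: V = 48∠157.4° V = -44.31 + j18.45 V.
Step 6 — Ohm's law: I = V / Z_total = (-44.31 + j18.45) / (18.59 - j4.878) = -2.474 + j0.3431 A.
Step 7 — Convert to polar: |I| = 2.498 A, ∠I = 172.1°.

I = 2.498∠172.1° A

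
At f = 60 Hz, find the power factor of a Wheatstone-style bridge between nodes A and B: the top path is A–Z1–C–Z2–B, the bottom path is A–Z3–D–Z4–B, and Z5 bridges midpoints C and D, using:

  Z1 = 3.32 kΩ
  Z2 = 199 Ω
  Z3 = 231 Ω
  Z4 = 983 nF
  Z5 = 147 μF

Step 1 — Angular frequency: ω = 2π·f = 2π·60 = 377 rad/s.
Step 2 — Component impedances:
  Z1: Z = R = 3320 Ω
  Z2: Z = R = 199 Ω
  Z3: Z = R = 231 Ω
  Z4: Z = 1/(jωC) = -j/(ω·C) = 0 - j2698 Ω
  Z5: Z = 1/(jωC) = -j/(ω·C) = 0 - j18.04 Ω
Step 3 — Bridge requires nodal analysis (the Z5 bridge couples midpoints C and D, so the two paths cannot be reduced to a simple series/parallel combination). Setting node B to ground and injecting 1 A at node A, the 3-node admittance system at A, C, D solves to V_A = Z_AB = 411.5 - j30 Ω = 412.6∠-4.2° Ω.
Step 4 — Power factor: PF = cos(φ) = Re(Z)/|Z| = 411.54/412.63 = 0.9974.
Step 5 — Type: Im(Z) = -30 ⇒ leading (phase φ = -4.2°).

PF = 0.9974 (leading, φ = -4.2°)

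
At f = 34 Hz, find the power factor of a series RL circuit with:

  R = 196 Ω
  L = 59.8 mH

Step 1 — Angular frequency: ω = 2π·f = 2π·34 = 213.6 rad/s.
Step 2 — Component impedances:
  R: Z = R = 196 Ω
  L: Z = jωL = j·213.6·0.0598 = 0 + j12.77 Ω
Step 3 — Series combination: Z_total = R + L = 196 + j12.77 Ω = 196.4∠3.7° Ω.
Step 4 — Power factor: PF = cos(φ) = Re(Z)/|Z| = 196/196.42 = 0.9979.
Step 5 — Type: Im(Z) = 12.77 ⇒ lagging (phase φ = 3.7°).

PF = 0.9979 (lagging, φ = 3.7°)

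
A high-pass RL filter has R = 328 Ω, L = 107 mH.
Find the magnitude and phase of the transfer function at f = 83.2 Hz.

Step 1 — Angular frequency: ω = 2π·83.2 = 522.8 rad/s.
Step 2 — Transfer function: H(jω) = jωL/(R + jωL).
Step 3 — Numerator jωL = j·55.94; denominator R + jωL = 328 + j55.94.
Step 4 — H = 0.02826 + j0.1657.
Step 5 — Magnitude: |H| = 0.1681 (-15.5 dB); phase: φ = 80.3°.

|H| = 0.1681 (-15.5 dB), φ = 80.3°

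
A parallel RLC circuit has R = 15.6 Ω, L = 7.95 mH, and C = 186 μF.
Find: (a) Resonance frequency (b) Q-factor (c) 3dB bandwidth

Step 1 — Resonance: ω₀ = 1/√(LC) = 1/√(0.00795·0.000186) = 822.4 rad/s.
Step 2 — f₀ = ω₀/(2π) = 130.9 Hz.
Step 3 — Parallel Q: Q = R/(ω₀L) = 15.6/(822.4·0.00795) = 2.386.
Step 4 — Bandwidth: Δω = ω₀/Q = 344.6 rad/s; BW = Δω/(2π) = 54.85 Hz.

(a) f₀ = 130.9 Hz  (b) Q = 2.386  (c) BW = 54.85 Hz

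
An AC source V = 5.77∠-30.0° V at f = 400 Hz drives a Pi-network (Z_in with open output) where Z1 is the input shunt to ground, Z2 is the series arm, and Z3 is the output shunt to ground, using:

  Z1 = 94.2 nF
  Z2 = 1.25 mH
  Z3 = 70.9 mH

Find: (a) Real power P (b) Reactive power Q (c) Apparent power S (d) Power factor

Step 1 — Angular frequency: ω = 2π·f = 2π·400 = 2513 rad/s.
Step 2 — Component impedances:
  Z1: Z = 1/(jωC) = -j/(ω·C) = 0 - j4224 Ω
  Z2: Z = jωL = j·2513·0.00125 = 0 + j3.142 Ω
  Z3: Z = jωL = j·2513·0.0709 = 0 + j178.2 Ω
Step 3 — With open output, the series arm Z2 and the output shunt Z3 appear in series to ground: Z2 + Z3 = 0 + j181.3 Ω.
Step 4 — Parallel with input shunt Z1: Z_in = Z1 || (Z2 + Z3) = 0 + j189.5 Ω = 189.5∠90.0° Ω.
Step 5 — Source phasor: V = 5.77∠-30.0° V = 4.997 - j2.885 V.
Step 6 — Current: I = V / Z = -0.01523 - j0.02637 A = 0.03045∠-120.0° A.
Step 7 — Complex power: S = V·I* = 0 + j0.1757 VA.
Step 8 — Real power: P = Re(S) = 0 W.
Step 9 — Reactive power: Q = Im(S) = 0.1757 VAR.
Step 10 — Apparent power: |S| = 0.1757 VA.
Step 11 — Power factor: PF = P/|S| = 0 (lagging).

(a) P = 0 W  (b) Q = 0.1757 VAR  (c) S = 0.1757 VA  (d) PF = 0 (lagging)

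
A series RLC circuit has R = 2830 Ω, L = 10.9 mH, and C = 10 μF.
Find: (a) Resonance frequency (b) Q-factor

Step 1 — Resonance condition Im(Z)=0 gives ω₀ = 1/√(LC).
Step 2 — ω₀ = 1/√(0.0109·1e-05) = 3029 rad/s.
Step 3 — f₀ = ω₀/(2π) = 482.1 Hz.
Step 4 — Series Q: Q = ω₀L/R = 3029·0.0109/2830 = 0.01167.

(a) f₀ = 482.1 Hz  (b) Q = 0.01167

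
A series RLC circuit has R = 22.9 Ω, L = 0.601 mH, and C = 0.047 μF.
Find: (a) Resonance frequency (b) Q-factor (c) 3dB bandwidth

Step 1 — Resonance: ω₀ = 1/√(LC) = 1/√(0.000601·4.7e-08) = 1.882e+05 rad/s.
Step 2 — f₀ = ω₀/(2π) = 2.995e+04 Hz.
Step 3 — Series Q: Q = ω₀L/R = 1.882e+05·0.000601/22.9 = 4.938.
Step 4 — Bandwidth: Δω = ω₀/Q = 3.81e+04 rad/s; BW = Δω/(2π) = 6064 Hz.

(a) f₀ = 2.995e+04 Hz  (b) Q = 4.938  (c) BW = 6064 Hz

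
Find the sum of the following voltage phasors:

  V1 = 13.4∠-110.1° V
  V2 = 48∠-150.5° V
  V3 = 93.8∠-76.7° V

Step 1 — Convert each phasor to rectangular form:
  V1 = 13.4·(cos(-110.1°) + j·sin(-110.1°)) = -4.605 - j12.58 V
  V2 = 48·(cos(-150.5°) + j·sin(-150.5°)) = -41.78 - j23.64 V
  V3 = 93.8·(cos(-76.7°) + j·sin(-76.7°)) = 21.58 - j91.28 V
Step 2 — Sum components: V_total = -24.8 - j127.5 V.
Step 3 — Convert to polar: |V_total| = 129.9 V, ∠V_total = -101.0°.

V_total = 129.9∠-101.0° V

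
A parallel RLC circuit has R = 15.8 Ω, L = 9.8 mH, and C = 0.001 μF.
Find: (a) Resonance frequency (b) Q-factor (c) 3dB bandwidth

Step 1 — Resonance: ω₀ = 1/√(LC) = 1/√(0.0098·1e-09) = 3.194e+05 rad/s.
Step 2 — f₀ = ω₀/(2π) = 5.084e+04 Hz.
Step 3 — Parallel Q: Q = R/(ω₀L) = 15.8/(3.194e+05·0.0098) = 0.005047.
Step 4 — Bandwidth: Δω = ω₀/Q = 6.329e+07 rad/s; BW = Δω/(2π) = 1.007e+07 Hz.

(a) f₀ = 5.084e+04 Hz  (b) Q = 0.005047  (c) BW = 1.007e+07 Hz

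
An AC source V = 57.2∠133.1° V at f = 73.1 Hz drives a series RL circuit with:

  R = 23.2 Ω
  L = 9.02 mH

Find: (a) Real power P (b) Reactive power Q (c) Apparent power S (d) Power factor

Step 1 — Angular frequency: ω = 2π·f = 2π·73.1 = 459.3 rad/s.
Step 2 — Component impedances:
  R: Z = R = 23.2 Ω
  L: Z = jωL = j·459.3·0.00902 = 0 + j4.143 Ω
Step 3 — Series combination: Z_total = R + L = 23.2 + j4.143 Ω = 23.57∠10.1° Ω.
Step 4 — Source phasor: V = 57.2∠133.1° V = -39.08 + j41.77 V.
Step 5 — Current: I = V / Z = -1.321 + j2.036 A = 2.427∠123.0° A.
Step 6 — Complex power: S = V·I* = 136.7 + j24.41 VA.
Step 7 — Real power: P = Re(S) = 136.7 W.
Step 8 — Reactive power: Q = Im(S) = 24.41 VAR.
Step 9 — Apparent power: |S| = 138.8 VA.
Step 10 — Power factor: PF = P/|S| = 0.9844 (lagging).

(a) P = 136.7 W  (b) Q = 24.41 VAR  (c) S = 138.8 VA  (d) PF = 0.9844 (lagging)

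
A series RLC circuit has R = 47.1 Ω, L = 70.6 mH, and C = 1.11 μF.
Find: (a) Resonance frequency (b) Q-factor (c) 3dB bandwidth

Step 1 — Resonance: ω₀ = 1/√(LC) = 1/√(0.0706·1.11e-06) = 3572 rad/s.
Step 2 — f₀ = ω₀/(2π) = 568.5 Hz.
Step 3 — Series Q: Q = ω₀L/R = 3572·0.0706/47.1 = 5.355.
Step 4 — Bandwidth: Δω = ω₀/Q = 667.1 rad/s; BW = Δω/(2π) = 106.2 Hz.

(a) f₀ = 568.5 Hz  (b) Q = 5.355  (c) BW = 106.2 Hz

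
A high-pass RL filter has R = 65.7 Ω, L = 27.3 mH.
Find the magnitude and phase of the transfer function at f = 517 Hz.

Step 1 — Angular frequency: ω = 2π·517 = 3248 rad/s.
Step 2 — Transfer function: H(jω) = jωL/(R + jωL).
Step 3 — Numerator jωL = j·88.68; denominator R + jωL = 65.7 + j88.68.
Step 4 — H = 0.6456 + j0.4783.
Step 5 — Magnitude: |H| = 0.8035 (-1.9 dB); phase: φ = 36.5°.

|H| = 0.8035 (-1.9 dB), φ = 36.5°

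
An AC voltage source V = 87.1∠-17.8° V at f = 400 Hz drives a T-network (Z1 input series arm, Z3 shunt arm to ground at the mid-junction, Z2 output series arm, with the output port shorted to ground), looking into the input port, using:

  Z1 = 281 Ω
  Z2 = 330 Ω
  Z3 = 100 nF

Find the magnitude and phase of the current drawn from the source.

Step 1 — Angular frequency: ω = 2π·f = 2π·400 = 2513 rad/s.
Step 2 — Component impedances:
  Z1: Z = R = 281 Ω
  Z2: Z = R = 330 Ω
  Z3: Z = 1/(jωC) = -j/(ω·C) = 0 - j3979 Ω
Step 3 — With the output port shorted to ground, the output series arm Z2 runs from the junction to ground; the shunt arm Z3 also runs from the junction to ground. They appear in parallel: Z3 || Z2 = 327.7 - j27.18 Ω.
Step 4 — Series with input arm Z1: Z_in = Z1 + (Z3 || Z2) = 608.7 - j27.18 Ω = 609.4∠-2.6° Ω.
Step 5 — Source phasor: V = 87.1∠-17.8° V = 82.93 - j26.63 V.
Step 6 — Ohm's law: I = V / Z_total = (82.93 - j26.63) / (608.7 - j27.18) = 0.1379 - j0.03758 A.
Step 7 — Convert to polar: |I| = 0.1429 A, ∠I = -15.2°.

I = 0.1429∠-15.2° A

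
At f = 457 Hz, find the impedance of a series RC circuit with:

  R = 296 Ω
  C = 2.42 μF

Step 1 — Angular frequency: ω = 2π·f = 2π·457 = 2871 rad/s.
Step 2 — Component impedances:
  R: Z = R = 296 Ω
  C: Z = 1/(jωC) = -j/(ω·C) = 0 - j143.9 Ω
Step 3 — Series combination: Z_total = R + C = 296 - j143.9 Ω = 329.1∠-25.9° Ω.

Z = 296 - j143.9 Ω = 329.1∠-25.9° Ω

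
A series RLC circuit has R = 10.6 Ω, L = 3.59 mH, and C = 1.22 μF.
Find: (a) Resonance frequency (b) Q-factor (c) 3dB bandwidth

Step 1 — Resonance condition Im(Z)=0 gives ω₀ = 1/√(LC).
Step 2 — ω₀ = 1/√(0.00359·1.22e-06) = 1.511e+04 rad/s.
Step 3 — f₀ = ω₀/(2π) = 2405 Hz.
Step 4 — Series Q: Q = ω₀L/R = 1.511e+04·0.00359/10.6 = 5.118.
Step 5 — 3dB bandwidth: Δω = ω₀/Q = 2953 rad/s; BW = Δω/(2π) = 469.9 Hz.

(a) f₀ = 2405 Hz  (b) Q = 5.118  (c) BW = 469.9 Hz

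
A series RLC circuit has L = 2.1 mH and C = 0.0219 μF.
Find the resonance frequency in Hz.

Step 1 — Resonance condition Im(Z)=0 gives ω₀ = 1/√(LC).
Step 2 — ω₀ = 1/√(0.0021·2.19e-08) = 1.475e+05 rad/s.
Step 3 — f₀ = ω₀/(2π) = 2.347e+04 Hz.

f₀ = 2.347e+04 Hz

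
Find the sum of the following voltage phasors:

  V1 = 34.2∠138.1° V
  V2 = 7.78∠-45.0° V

Step 1 — Convert each phasor to rectangular form:
  V1 = 34.2·(cos(138.1°) + j·sin(138.1°)) = -25.46 + j22.84 V
  V2 = 7.78·(cos(-45.0°) + j·sin(-45.0°)) = 5.501 - j5.501 V
Step 2 — Sum components: V_total = -19.95 + j17.34 V.
Step 3 — Convert to polar: |V_total| = 26.43 V, ∠V_total = 139.0°.

V_total = 26.43∠139.0° V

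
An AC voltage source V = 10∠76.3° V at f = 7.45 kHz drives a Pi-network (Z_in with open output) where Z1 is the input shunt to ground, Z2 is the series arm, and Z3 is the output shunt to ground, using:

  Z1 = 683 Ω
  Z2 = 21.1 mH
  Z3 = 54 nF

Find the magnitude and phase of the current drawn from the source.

Step 1 — Angular frequency: ω = 2π·f = 2π·7450 = 4.681e+04 rad/s.
Step 2 — Component impedances:
  Z1: Z = R = 683 Ω
  Z2: Z = jωL = j·4.681e+04·0.0211 = 0 + j987.7 Ω
  Z3: Z = 1/(jωC) = -j/(ω·C) = 0 - j395.6 Ω
Step 3 — With open output, the series arm Z2 and the output shunt Z3 appear in series to ground: Z2 + Z3 = 0 + j592.1 Ω.
Step 4 — Parallel with input shunt Z1: Z_in = Z1 || (Z2 + Z3) = 293 + j338 Ω = 447.4∠49.1° Ω.
Step 5 — Source phasor: V = 10∠76.3° V = 2.368 + j9.715 V.
Step 6 — Ohm's law: I = V / Z_total = (2.368 + j9.715) / (293 + j338) = 0.01988 + j0.01022 A.
Step 7 — Convert to polar: |I| = 0.02235 A, ∠I = 27.2°.

I = 0.02235∠27.2° A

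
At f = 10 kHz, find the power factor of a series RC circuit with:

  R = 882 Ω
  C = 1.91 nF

Step 1 — Angular frequency: ω = 2π·f = 2π·1e+04 = 6.283e+04 rad/s.
Step 2 — Component impedances:
  R: Z = R = 882 Ω
  C: Z = 1/(jωC) = -j/(ω·C) = 0 - j8333 Ω
Step 3 — Series combination: Z_total = R + C = 882 - j8333 Ω = 8379∠-84.0° Ω.
Step 4 — Power factor: PF = cos(φ) = Re(Z)/|Z| = 882/8379 = 0.1053.
Step 5 — Type: Im(Z) = -8333 ⇒ leading (phase φ = -84.0°).

PF = 0.1053 (leading, φ = -84.0°)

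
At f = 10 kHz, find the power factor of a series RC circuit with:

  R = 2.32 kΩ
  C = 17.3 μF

Step 1 — Angular frequency: ω = 2π·f = 2π·1e+04 = 6.283e+04 rad/s.
Step 2 — Component impedances:
  R: Z = R = 2320 Ω
  C: Z = 1/(jωC) = -j/(ω·C) = 0 - j0.92 Ω
Step 3 — Series combination: Z_total = R + C = 2320 - j0.92 Ω = 2320∠-0.0° Ω.
Step 4 — Power factor: PF = cos(φ) = Re(Z)/|Z| = 2320/2320 = 1.
Step 5 — Type: Im(Z) = -0.92 ⇒ leading (phase φ = -0.0°).

PF = 1 (leading, φ = -0.0°)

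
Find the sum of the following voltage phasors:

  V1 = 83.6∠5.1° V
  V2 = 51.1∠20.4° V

Step 1 — Convert each phasor to rectangular form:
  V1 = 83.6·(cos(5.1°) + j·sin(5.1°)) = 83.27 + j7.432 V
  V2 = 51.1·(cos(20.4°) + j·sin(20.4°)) = 47.9 + j17.81 V
Step 2 — Sum components: V_total = 131.2 + j25.24 V.
Step 3 — Convert to polar: |V_total| = 133.6 V, ∠V_total = 10.9°.

V_total = 133.6∠10.9° V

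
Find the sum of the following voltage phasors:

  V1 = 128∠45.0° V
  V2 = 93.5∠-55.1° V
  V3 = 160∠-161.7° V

Step 1 — Convert each phasor to rectangular form:
  V1 = 128·(cos(45.0°) + j·sin(45.0°)) = 90.51 + j90.51 V
  V2 = 93.5·(cos(-55.1°) + j·sin(-55.1°)) = 53.5 - j76.68 V
  V3 = 160·(cos(-161.7°) + j·sin(-161.7°)) = -151.9 - j50.24 V
Step 2 — Sum components: V_total = -7.903 - j36.41 V.
Step 3 — Convert to polar: |V_total| = 37.26 V, ∠V_total = -102.2°.

V_total = 37.26∠-102.2° V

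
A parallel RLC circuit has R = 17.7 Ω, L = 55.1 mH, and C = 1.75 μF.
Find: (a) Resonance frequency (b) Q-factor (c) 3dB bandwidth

Step 1 — Resonance: ω₀ = 1/√(LC) = 1/√(0.0551·1.75e-06) = 3220 rad/s.
Step 2 — f₀ = ω₀/(2π) = 512.5 Hz.
Step 3 — Parallel Q: Q = R/(ω₀L) = 17.7/(3220·0.0551) = 0.09975.
Step 4 — Bandwidth: Δω = ω₀/Q = 3.228e+04 rad/s; BW = Δω/(2π) = 5138 Hz.

(a) f₀ = 512.5 Hz  (b) Q = 0.09975  (c) BW = 5138 Hz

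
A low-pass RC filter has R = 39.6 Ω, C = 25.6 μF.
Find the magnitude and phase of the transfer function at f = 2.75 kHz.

Step 1 — Angular frequency: ω = 2π·2750 = 1.728e+04 rad/s.
Step 2 — Transfer function: H(jω) = 1/(1 + jωRC).
Step 3 — Denominator: 1 + jωRC = 1 + j·1.728e+04·39.6·2.56e-05 = 1 + j17.52.
Step 4 — H = 0.003249 - j0.0569.
Step 5 — Magnitude: |H| = 0.057 (-24.9 dB); phase: φ = -86.7°.

|H| = 0.057 (-24.9 dB), φ = -86.7°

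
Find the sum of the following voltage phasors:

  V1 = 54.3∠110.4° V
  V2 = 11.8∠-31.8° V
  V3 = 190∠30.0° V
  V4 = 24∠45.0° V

Step 1 — Convert each phasor to rectangular form:
  V1 = 54.3·(cos(110.4°) + j·sin(110.4°)) = -18.93 + j50.89 V
  V2 = 11.8·(cos(-31.8°) + j·sin(-31.8°)) = 10.03 - j6.218 V
  V3 = 190·(cos(30.0°) + j·sin(30.0°)) = 164.5 + j95 V
  V4 = 24·(cos(45.0°) + j·sin(45.0°)) = 16.97 + j16.97 V
Step 2 — Sum components: V_total = 172.6 + j156.6 V.
Step 3 — Convert to polar: |V_total| = 233.1 V, ∠V_total = 42.2°.

V_total = 233.1∠42.2° V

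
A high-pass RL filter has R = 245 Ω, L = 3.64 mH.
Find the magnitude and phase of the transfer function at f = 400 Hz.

Step 1 — Angular frequency: ω = 2π·400 = 2513 rad/s.
Step 2 — Transfer function: H(jω) = jωL/(R + jωL).
Step 3 — Numerator jωL = j·9.148; denominator R + jωL = 245 + j9.148.
Step 4 — H = 0.001392 + j0.03729.
Step 5 — Magnitude: |H| = 0.03731 (-28.6 dB); phase: φ = 87.9°.

|H| = 0.03731 (-28.6 dB), φ = 87.9°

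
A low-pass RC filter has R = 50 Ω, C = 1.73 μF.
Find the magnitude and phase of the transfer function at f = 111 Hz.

Step 1 — Angular frequency: ω = 2π·111 = 697.4 rad/s.
Step 2 — Transfer function: H(jω) = 1/(1 + jωRC).
Step 3 — Denominator: 1 + jωRC = 1 + j·697.4·50·1.73e-06 = 1 + j0.06033.
Step 4 — H = 0.9964 - j0.06011.
Step 5 — Magnitude: |H| = 0.9982 (-0.0 dB); phase: φ = -3.5°.

|H| = 0.9982 (-0.0 dB), φ = -3.5°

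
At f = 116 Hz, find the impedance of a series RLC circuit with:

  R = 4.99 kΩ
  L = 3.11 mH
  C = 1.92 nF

Step 1 — Angular frequency: ω = 2π·f = 2π·116 = 728.8 rad/s.
Step 2 — Component impedances:
  R: Z = R = 4990 Ω
  L: Z = jωL = j·728.8·0.00311 = 0 + j2.267 Ω
  C: Z = 1/(jωC) = -j/(ω·C) = 0 - j7.146e+05 Ω
Step 3 — Series combination: Z_total = R + L + C = 4990 - j7.146e+05 Ω = 7.146e+05∠-89.6° Ω.

Z = 4990 - j7.146e+05 Ω = 7.146e+05∠-89.6° Ω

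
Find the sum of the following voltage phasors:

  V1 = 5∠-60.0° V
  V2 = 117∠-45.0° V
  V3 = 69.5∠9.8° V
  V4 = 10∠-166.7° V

Step 1 — Convert each phasor to rectangular form:
  V1 = 5·(cos(-60.0°) + j·sin(-60.0°)) = 2.5 - j4.33 V
  V2 = 117·(cos(-45.0°) + j·sin(-45.0°)) = 82.73 - j82.73 V
  V3 = 69.5·(cos(9.8°) + j·sin(9.8°)) = 68.49 + j11.83 V
  V4 = 10·(cos(-166.7°) + j·sin(-166.7°)) = -9.732 - j2.3 V
Step 2 — Sum components: V_total = 144 - j77.53 V.
Step 3 — Convert to polar: |V_total| = 163.5 V, ∠V_total = -28.3°.

V_total = 163.5∠-28.3° V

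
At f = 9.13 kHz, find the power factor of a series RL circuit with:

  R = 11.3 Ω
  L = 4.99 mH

Step 1 — Angular frequency: ω = 2π·f = 2π·9130 = 5.737e+04 rad/s.
Step 2 — Component impedances:
  R: Z = R = 11.3 Ω
  L: Z = jωL = j·5.737e+04·0.00499 = 0 + j286.3 Ω
Step 3 — Series combination: Z_total = R + L = 11.3 + j286.3 Ω = 286.5∠87.7° Ω.
Step 4 — Power factor: PF = cos(φ) = Re(Z)/|Z| = 11.3/286.5 = 0.03944.
Step 5 — Type: Im(Z) = 286.3 ⇒ lagging (phase φ = 87.7°).

PF = 0.03944 (lagging, φ = 87.7°)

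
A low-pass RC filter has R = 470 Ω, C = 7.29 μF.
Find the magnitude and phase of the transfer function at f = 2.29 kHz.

Step 1 — Angular frequency: ω = 2π·2290 = 1.439e+04 rad/s.
Step 2 — Transfer function: H(jω) = 1/(1 + jωRC).
Step 3 — Denominator: 1 + jωRC = 1 + j·1.439e+04·470·7.29e-06 = 1 + j49.3.
Step 4 — H = 0.0004113 - j0.02028.
Step 5 — Magnitude: |H| = 0.02028 (-33.9 dB); phase: φ = -88.8°.

|H| = 0.02028 (-33.9 dB), φ = -88.8°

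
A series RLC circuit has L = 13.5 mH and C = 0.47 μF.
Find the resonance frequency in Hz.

Step 1 — Resonance condition Im(Z)=0 gives ω₀ = 1/√(LC).
Step 2 — ω₀ = 1/√(0.0135·4.7e-07) = 1.255e+04 rad/s.
Step 3 — f₀ = ω₀/(2π) = 1998 Hz.

f₀ = 1998 Hz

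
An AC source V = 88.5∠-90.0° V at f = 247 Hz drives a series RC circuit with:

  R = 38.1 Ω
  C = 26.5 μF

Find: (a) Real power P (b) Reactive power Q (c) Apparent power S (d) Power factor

Step 1 — Angular frequency: ω = 2π·f = 2π·247 = 1552 rad/s.
Step 2 — Component impedances:
  R: Z = R = 38.1 Ω
  C: Z = 1/(jωC) = -j/(ω·C) = 0 - j24.32 Ω
Step 3 — Series combination: Z_total = R + C = 38.1 - j24.32 Ω = 45.2∠-32.5° Ω.
Step 4 — Source phasor: V = 88.5∠-90.0° V = 0 - j88.5 V.
Step 5 — Current: I = V / Z = 1.053 - j1.651 A = 1.958∠-57.5° A.
Step 6 — Complex power: S = V·I* = 146.1 - j93.22 VA.
Step 7 — Real power: P = Re(S) = 146.1 W.
Step 8 — Reactive power: Q = Im(S) = -93.22 VAR.
Step 9 — Apparent power: |S| = 173.3 VA.
Step 10 — Power factor: PF = P/|S| = 0.843 (leading).

(a) P = 146.1 W  (b) Q = -93.22 VAR  (c) S = 173.3 VA  (d) PF = 0.843 (leading)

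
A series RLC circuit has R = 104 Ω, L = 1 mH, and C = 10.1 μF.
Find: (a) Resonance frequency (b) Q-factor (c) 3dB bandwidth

Step 1 — Resonance condition Im(Z)=0 gives ω₀ = 1/√(LC).
Step 2 — ω₀ = 1/√(0.001·1.01e-05) = 9950 rad/s.
Step 3 — f₀ = ω₀/(2π) = 1584 Hz.
Step 4 — Series Q: Q = ω₀L/R = 9950·0.001/104 = 0.09568.
Step 5 — 3dB bandwidth: Δω = ω₀/Q = 1.04e+05 rad/s; BW = Δω/(2π) = 1.655e+04 Hz.

(a) f₀ = 1584 Hz  (b) Q = 0.09568  (c) BW = 1.655e+04 Hz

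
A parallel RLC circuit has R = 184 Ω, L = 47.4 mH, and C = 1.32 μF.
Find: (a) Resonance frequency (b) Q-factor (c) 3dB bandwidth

Step 1 — Resonance: ω₀ = 1/√(LC) = 1/√(0.0474·1.32e-06) = 3998 rad/s.
Step 2 — f₀ = ω₀/(2π) = 636.3 Hz.
Step 3 — Parallel Q: Q = R/(ω₀L) = 184/(3998·0.0474) = 0.971.
Step 4 — Bandwidth: Δω = ω₀/Q = 4117 rad/s; BW = Δω/(2π) = 655.3 Hz.

(a) f₀ = 636.3 Hz  (b) Q = 0.971  (c) BW = 655.3 Hz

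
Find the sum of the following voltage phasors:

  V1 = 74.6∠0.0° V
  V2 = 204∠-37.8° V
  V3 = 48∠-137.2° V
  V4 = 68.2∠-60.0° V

Step 1 — Convert each phasor to rectangular form:
  V1 = 74.6·(cos(0.0°) + j·sin(0.0°)) = 74.6 V
  V2 = 204·(cos(-37.8°) + j·sin(-37.8°)) = 161.2 - j125 V
  V3 = 48·(cos(-137.2°) + j·sin(-137.2°)) = -35.22 - j32.61 V
  V4 = 68.2·(cos(-60.0°) + j·sin(-60.0°)) = 34.1 - j59.06 V
Step 2 — Sum components: V_total = 234.7 - j216.7 V.
Step 3 — Convert to polar: |V_total| = 319.4 V, ∠V_total = -42.7°.

V_total = 319.4∠-42.7° V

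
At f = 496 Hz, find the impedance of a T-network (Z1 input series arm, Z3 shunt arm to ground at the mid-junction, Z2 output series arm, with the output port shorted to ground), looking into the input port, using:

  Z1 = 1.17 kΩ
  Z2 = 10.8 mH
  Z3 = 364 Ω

Step 1 — Angular frequency: ω = 2π·f = 2π·496 = 3116 rad/s.
Step 2 — Component impedances:
  Z1: Z = R = 1170 Ω
  Z2: Z = jωL = j·3116·0.0108 = 0 + j33.66 Ω
  Z3: Z = R = 364 Ω
Step 3 — With the output port shorted to ground, the output series arm Z2 runs from the junction to ground; the shunt arm Z3 also runs from the junction to ground. They appear in parallel: Z3 || Z2 = 3.086 + j33.37 Ω.
Step 4 — Series with input arm Z1: Z_in = Z1 + (Z3 || Z2) = 1173 + j33.37 Ω = 1174∠1.6° Ω.

Z = 1173 + j33.37 Ω = 1174∠1.6° Ω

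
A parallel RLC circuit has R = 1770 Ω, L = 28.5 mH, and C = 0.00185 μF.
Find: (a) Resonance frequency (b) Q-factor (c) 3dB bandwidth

Step 1 — Resonance: ω₀ = 1/√(LC) = 1/√(0.0285·1.85e-09) = 1.377e+05 rad/s.
Step 2 — f₀ = ω₀/(2π) = 2.192e+04 Hz.
Step 3 — Parallel Q: Q = R/(ω₀L) = 1770/(1.377e+05·0.0285) = 0.451.
Step 4 — Bandwidth: Δω = ω₀/Q = 3.054e+05 rad/s; BW = Δω/(2π) = 4.86e+04 Hz.

(a) f₀ = 2.192e+04 Hz  (b) Q = 0.451  (c) BW = 4.86e+04 Hz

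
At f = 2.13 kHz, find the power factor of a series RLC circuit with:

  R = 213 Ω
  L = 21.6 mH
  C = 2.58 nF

Step 1 — Angular frequency: ω = 2π·f = 2π·2130 = 1.338e+04 rad/s.
Step 2 — Component impedances:
  R: Z = R = 213 Ω
  L: Z = jωL = j·1.338e+04·0.0216 = 0 + j289.1 Ω
  C: Z = 1/(jωC) = -j/(ω·C) = 0 - j2.896e+04 Ω
Step 3 — Series combination: Z_total = R + L + C = 213 - j2.867e+04 Ω = 2.867e+04∠-89.6° Ω.
Step 4 — Power factor: PF = cos(φ) = Re(Z)/|Z| = 213/2.867e+04 = 0.007429.
Step 5 — Type: Im(Z) = -2.867e+04 ⇒ leading (phase φ = -89.6°).

PF = 0.007429 (leading, φ = -89.6°)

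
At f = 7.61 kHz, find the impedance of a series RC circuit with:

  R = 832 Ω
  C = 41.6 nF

Step 1 — Angular frequency: ω = 2π·f = 2π·7610 = 4.782e+04 rad/s.
Step 2 — Component impedances:
  R: Z = R = 832 Ω
  C: Z = 1/(jωC) = -j/(ω·C) = 0 - j502.7 Ω
Step 3 — Series combination: Z_total = R + C = 832 - j502.7 Ω = 972.1∠-31.1° Ω.

Z = 832 - j502.7 Ω = 972.1∠-31.1° Ω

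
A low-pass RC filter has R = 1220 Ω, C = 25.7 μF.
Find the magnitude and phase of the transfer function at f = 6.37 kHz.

Step 1 — Angular frequency: ω = 2π·6370 = 4.002e+04 rad/s.
Step 2 — Transfer function: H(jω) = 1/(1 + jωRC).
Step 3 — Denominator: 1 + jωRC = 1 + j·4.002e+04·1220·2.57e-05 = 1 + j1255.
Step 4 — H = 6.35e-07 - j0.0007969.
Step 5 — Magnitude: |H| = 0.0007969 (-62.0 dB); phase: φ = -90.0°.

|H| = 0.0007969 (-62.0 dB), φ = -90.0°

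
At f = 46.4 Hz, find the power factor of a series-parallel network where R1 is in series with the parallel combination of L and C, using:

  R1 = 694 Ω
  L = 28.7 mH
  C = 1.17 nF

Step 1 — Angular frequency: ω = 2π·f = 2π·46.4 = 291.5 rad/s.
Step 2 — Component impedances:
  R1: Z = R = 694 Ω
  L: Z = jωL = j·291.5·0.0287 = 0 + j8.367 Ω
  C: Z = 1/(jωC) = -j/(ω·C) = 0 - j2.932e+06 Ω
Step 3 — Parallel branch: L || C = 1/(1/L + 1/C) = 0 + j8.367 Ω.
Step 4 — Series with R1: Z_total = R1 + (L || C) = 694 + j8.367 Ω = 694.1∠0.7° Ω.
Step 5 — Power factor: PF = cos(φ) = Re(Z)/|Z| = 694/694.1 = 0.9999.
Step 6 — Type: Im(Z) = 8.367 ⇒ lagging (phase φ = 0.7°).

PF = 0.9999 (lagging, φ = 0.7°)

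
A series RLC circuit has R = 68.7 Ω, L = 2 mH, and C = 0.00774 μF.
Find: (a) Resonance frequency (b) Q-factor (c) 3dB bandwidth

Step 1 — Resonance condition Im(Z)=0 gives ω₀ = 1/√(LC).
Step 2 — ω₀ = 1/√(0.002·7.74e-09) = 2.542e+05 rad/s.
Step 3 — f₀ = ω₀/(2π) = 4.045e+04 Hz.
Step 4 — Series Q: Q = ω₀L/R = 2.542e+05·0.002/68.7 = 7.399.
Step 5 — 3dB bandwidth: Δω = ω₀/Q = 3.435e+04 rad/s; BW = Δω/(2π) = 5467 Hz.

(a) f₀ = 4.045e+04 Hz  (b) Q = 7.399  (c) BW = 5467 Hz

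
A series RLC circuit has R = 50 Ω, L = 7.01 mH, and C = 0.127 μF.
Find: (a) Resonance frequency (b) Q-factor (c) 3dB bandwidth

Step 1 — Resonance condition Im(Z)=0 gives ω₀ = 1/√(LC).
Step 2 — ω₀ = 1/√(0.00701·1.27e-07) = 3.351e+04 rad/s.
Step 3 — f₀ = ω₀/(2π) = 5334 Hz.
Step 4 — Series Q: Q = ω₀L/R = 3.351e+04·0.00701/50 = 4.699.
Step 5 — 3dB bandwidth: Δω = ω₀/Q = 7133 rad/s; BW = Δω/(2π) = 1135 Hz.

(a) f₀ = 5334 Hz  (b) Q = 4.699  (c) BW = 1135 Hz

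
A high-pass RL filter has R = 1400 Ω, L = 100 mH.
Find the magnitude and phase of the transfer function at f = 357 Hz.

Step 1 — Angular frequency: ω = 2π·357 = 2243 rad/s.
Step 2 — Transfer function: H(jω) = jωL/(R + jωL).
Step 3 — Numerator jωL = j·224.3; denominator R + jωL = 1400 + j224.3.
Step 4 — H = 0.02503 + j0.1562.
Step 5 — Magnitude: |H| = 0.1582 (-16.0 dB); phase: φ = 80.9°.

|H| = 0.1582 (-16.0 dB), φ = 80.9°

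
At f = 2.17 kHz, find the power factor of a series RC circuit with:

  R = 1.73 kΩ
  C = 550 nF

Step 1 — Angular frequency: ω = 2π·f = 2π·2170 = 1.363e+04 rad/s.
Step 2 — Component impedances:
  R: Z = R = 1730 Ω
  C: Z = 1/(jωC) = -j/(ω·C) = 0 - j133.4 Ω
Step 3 — Series combination: Z_total = R + C = 1730 - j133.4 Ω = 1735∠-4.4° Ω.
Step 4 — Power factor: PF = cos(φ) = Re(Z)/|Z| = 1730/1735.13 = 0.997.
Step 5 — Type: Im(Z) = -133.4 ⇒ leading (phase φ = -4.4°).

PF = 0.997 (leading, φ = -4.4°)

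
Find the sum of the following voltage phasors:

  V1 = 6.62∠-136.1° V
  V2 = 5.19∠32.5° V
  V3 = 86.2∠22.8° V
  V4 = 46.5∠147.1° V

Step 1 — Convert each phasor to rectangular form:
  V1 = 6.62·(cos(-136.1°) + j·sin(-136.1°)) = -4.77 - j4.59 V
  V2 = 5.19·(cos(32.5°) + j·sin(32.5°)) = 4.377 + j2.789 V
  V3 = 86.2·(cos(22.8°) + j·sin(22.8°)) = 79.46 + j33.4 V
  V4 = 46.5·(cos(147.1°) + j·sin(147.1°)) = -39.04 + j25.26 V
Step 2 — Sum components: V_total = 40.03 + j56.86 V.
Step 3 — Convert to polar: |V_total| = 69.54 V, ∠V_total = 54.9°.

V_total = 69.54∠54.9° V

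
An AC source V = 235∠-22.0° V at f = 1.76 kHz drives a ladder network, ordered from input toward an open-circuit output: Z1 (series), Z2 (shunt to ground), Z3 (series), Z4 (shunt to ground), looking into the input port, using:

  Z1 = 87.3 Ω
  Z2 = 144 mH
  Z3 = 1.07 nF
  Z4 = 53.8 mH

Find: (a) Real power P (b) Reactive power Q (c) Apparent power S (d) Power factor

Step 1 — Angular frequency: ω = 2π·f = 2π·1760 = 1.106e+04 rad/s.
Step 2 — Component impedances:
  Z1: Z = R = 87.3 Ω
  Z2: Z = jωL = j·1.106e+04·0.144 = 0 + j1592 Ω
  Z3: Z = 1/(jωC) = -j/(ω·C) = 0 - j8.451e+04 Ω
  Z4: Z = jωL = j·1.106e+04·0.0538 = 0 + j594.9 Ω
Step 3 — Ladder network (open output): work backward from the far end, alternating series and parallel combinations. Z_in = 87.3 + j1623 Ω = 1626∠86.9° Ω.
Step 4 — Source phasor: V = 235∠-22.0° V = 217.9 - j88.03 V.
Step 5 — Current: I = V / Z = -0.04688 - j0.1368 A = 0.1446∠-108.9° A.
Step 6 — Complex power: S = V·I* = 1.825 + j33.92 VA.
Step 7 — Real power: P = Re(S) = 1.825 W.
Step 8 — Reactive power: Q = Im(S) = 33.92 VAR.
Step 9 — Apparent power: |S| = 33.97 VA.
Step 10 — Power factor: PF = P/|S| = 0.0537 (lagging).

(a) P = 1.825 W  (b) Q = 33.92 VAR  (c) S = 33.97 VA  (d) PF = 0.0537 (lagging)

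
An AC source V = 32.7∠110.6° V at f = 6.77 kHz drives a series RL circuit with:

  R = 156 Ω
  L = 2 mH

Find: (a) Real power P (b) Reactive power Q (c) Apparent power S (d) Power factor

Step 1 — Angular frequency: ω = 2π·f = 2π·6770 = 4.254e+04 rad/s.
Step 2 — Component impedances:
  R: Z = R = 156 Ω
  L: Z = jωL = j·4.254e+04·0.002 = 0 + j85.07 Ω
Step 3 — Series combination: Z_total = R + L = 156 + j85.07 Ω = 177.7∠28.6° Ω.
Step 4 — Source phasor: V = 32.7∠110.6° V = -11.51 + j30.61 V.
Step 5 — Current: I = V / Z = 0.02563 + j0.1822 A = 0.184∠82.0° A.
Step 6 — Complex power: S = V·I* = 5.283 + j2.881 VA.
Step 7 — Real power: P = Re(S) = 5.283 W.
Step 8 — Reactive power: Q = Im(S) = 2.881 VAR.
Step 9 — Apparent power: |S| = 6.018 VA.
Step 10 — Power factor: PF = P/|S| = 0.8779 (lagging).

(a) P = 5.283 W  (b) Q = 2.881 VAR  (c) S = 6.018 VA  (d) PF = 0.8779 (lagging)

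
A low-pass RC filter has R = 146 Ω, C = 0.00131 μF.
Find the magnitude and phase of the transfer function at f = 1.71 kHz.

Step 1 — Angular frequency: ω = 2π·1710 = 1.074e+04 rad/s.
Step 2 — Transfer function: H(jω) = 1/(1 + jωRC).
Step 3 — Denominator: 1 + jωRC = 1 + j·1.074e+04·146·1.31e-09 = 1 + j0.002055.
Step 4 — H = 1 - j0.002055.
Step 5 — Magnitude: |H| = 1 (-0.0 dB); phase: φ = -0.1°.

|H| = 1 (-0.0 dB), φ = -0.1°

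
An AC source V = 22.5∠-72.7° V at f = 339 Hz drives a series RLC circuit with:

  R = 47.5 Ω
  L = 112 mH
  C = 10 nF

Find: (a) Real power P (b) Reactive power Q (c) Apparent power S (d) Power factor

Step 1 — Angular frequency: ω = 2π·f = 2π·339 = 2130 rad/s.
Step 2 — Component impedances:
  R: Z = R = 47.5 Ω
  L: Z = jωL = j·2130·0.112 = 0 + j238.6 Ω
  C: Z = 1/(jωC) = -j/(ω·C) = 0 - j4.695e+04 Ω
Step 3 — Series combination: Z_total = R + L + C = 47.5 - j4.671e+04 Ω = 4.671e+04∠-89.9° Ω.
Step 4 — Source phasor: V = 22.5∠-72.7° V = 6.691 - j21.48 V.
Step 5 — Current: I = V / Z = 0.0004601 + j0.0001428 A = 0.0004817∠17.2° A.
Step 6 — Complex power: S = V·I* = 1.102e-05 - j0.01084 VA.
Step 7 — Real power: P = Re(S) = 1.102e-05 W.
Step 8 — Reactive power: Q = Im(S) = -0.01084 VAR.
Step 9 — Apparent power: |S| = 0.01084 VA.
Step 10 — Power factor: PF = P/|S| = 0.001017 (leading).

(a) P = 1.102e-05 W  (b) Q = -0.01084 VAR  (c) S = 0.01084 VA  (d) PF = 0.001017 (leading)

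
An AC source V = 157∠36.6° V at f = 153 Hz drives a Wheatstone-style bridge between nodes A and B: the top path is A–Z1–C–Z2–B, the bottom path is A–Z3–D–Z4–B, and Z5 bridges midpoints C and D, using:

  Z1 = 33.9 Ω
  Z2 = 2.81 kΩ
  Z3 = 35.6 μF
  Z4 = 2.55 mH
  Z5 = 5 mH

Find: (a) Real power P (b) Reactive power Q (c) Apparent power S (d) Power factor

Step 1 — Angular frequency: ω = 2π·f = 2π·153 = 961.3 rad/s.
Step 2 — Component impedances:
  Z1: Z = R = 33.9 Ω
  Z2: Z = R = 2810 Ω
  Z3: Z = 1/(jωC) = -j/(ω·C) = 0 - j29.22 Ω
  Z4: Z = jωL = j·961.3·0.00255 = 0 + j2.451 Ω
  Z5: Z = jωL = j·961.3·0.005 = 0 + j4.807 Ω
Step 3 — Bridge requires nodal analysis (the Z5 bridge couples midpoints C and D, so the two paths cannot be reduced to a simple series/parallel combination). Setting node B to ground and injecting 1 A at node A, the 3-node admittance system at A, C, D solves to V_A = Z_AB = 16.59 - j14.83 Ω = 22.25∠-41.8° Ω.
Step 4 — Source phasor: V = 157∠36.6° V = 126 + j93.61 V.
Step 5 — Current: I = V / Z = 1.418 + j6.911 A = 7.055∠78.4° A.
Step 6 — Complex power: S = V·I* = 825.7 - j738.3 VA.
Step 7 — Real power: P = Re(S) = 825.7 W.
Step 8 — Reactive power: Q = Im(S) = -738.3 VAR.
Step 9 — Apparent power: |S| = 1108 VA.
Step 10 — Power factor: PF = P/|S| = 0.7454 (leading).

(a) P = 825.7 W  (b) Q = -738.3 VAR  (c) S = 1108 VA  (d) PF = 0.7454 (leading)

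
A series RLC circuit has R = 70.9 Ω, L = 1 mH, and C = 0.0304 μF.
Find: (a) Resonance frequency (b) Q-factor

Step 1 — Resonance condition Im(Z)=0 gives ω₀ = 1/√(LC).
Step 2 — ω₀ = 1/√(0.001·3.04e-08) = 1.814e+05 rad/s.
Step 3 — f₀ = ω₀/(2π) = 2.887e+04 Hz.
Step 4 — Series Q: Q = ω₀L/R = 1.814e+05·0.001/70.9 = 2.558.

(a) f₀ = 2.887e+04 Hz  (b) Q = 2.558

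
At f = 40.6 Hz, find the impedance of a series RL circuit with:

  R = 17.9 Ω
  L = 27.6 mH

Step 1 — Angular frequency: ω = 2π·f = 2π·40.6 = 255.1 rad/s.
Step 2 — Component impedances:
  R: Z = R = 17.9 Ω
  L: Z = jωL = j·255.1·0.0276 = 0 + j7.041 Ω
Step 3 — Series combination: Z_total = R + L = 17.9 + j7.041 Ω = 19.23∠21.5° Ω.

Z = 17.9 + j7.041 Ω = 19.23∠21.5° Ω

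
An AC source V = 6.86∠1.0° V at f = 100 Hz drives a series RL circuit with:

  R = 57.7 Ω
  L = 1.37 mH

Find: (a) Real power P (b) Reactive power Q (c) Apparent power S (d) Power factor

Step 1 — Angular frequency: ω = 2π·f = 2π·100 = 628.3 rad/s.
Step 2 — Component impedances:
  R: Z = R = 57.7 Ω
  L: Z = jωL = j·628.3·0.00137 = 0 + j0.8608 Ω
Step 3 — Series combination: Z_total = R + L = 57.7 + j0.8608 Ω = 57.71∠0.9° Ω.
Step 4 — Source phasor: V = 6.86∠1.0° V = 6.859 + j0.1197 V.
Step 5 — Current: I = V / Z = 0.1189 + j0.0003015 A = 0.1189∠0.1° A.
Step 6 — Complex power: S = V·I* = 0.8154 + j0.01216 VA.
Step 7 — Real power: P = Re(S) = 0.8154 W.
Step 8 — Reactive power: Q = Im(S) = 0.01216 VAR.
Step 9 — Apparent power: |S| = 0.8155 VA.
Step 10 — Power factor: PF = P/|S| = 0.9999 (lagging).

(a) P = 0.8154 W  (b) Q = 0.01216 VAR  (c) S = 0.8155 VA  (d) PF = 0.9999 (lagging)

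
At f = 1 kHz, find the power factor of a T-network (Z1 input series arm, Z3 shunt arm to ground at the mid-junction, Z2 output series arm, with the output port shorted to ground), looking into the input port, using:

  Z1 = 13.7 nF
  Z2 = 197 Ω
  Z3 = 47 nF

Step 1 — Angular frequency: ω = 2π·f = 2π·1000 = 6283 rad/s.
Step 2 — Component impedances:
  Z1: Z = 1/(jωC) = -j/(ω·C) = 0 - j1.162e+04 Ω
  Z2: Z = R = 197 Ω
  Z3: Z = 1/(jωC) = -j/(ω·C) = 0 - j3386 Ω
Step 3 — With the output port shorted to ground, the output series arm Z2 runs from the junction to ground; the shunt arm Z3 also runs from the junction to ground. They appear in parallel: Z3 || Z2 = 196.3 - j11.42 Ω.
Step 4 — Series with input arm Z1: Z_in = Z1 + (Z3 || Z2) = 196.3 - j1.163e+04 Ω = 1.163e+04∠-89.0° Ω.
Step 5 — Power factor: PF = cos(φ) = Re(Z)/|Z| = 196.3/1.163e+04 = 0.01688.
Step 6 — Type: Im(Z) = -1.163e+04 ⇒ leading (phase φ = -89.0°).

PF = 0.01688 (leading, φ = -89.0°)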